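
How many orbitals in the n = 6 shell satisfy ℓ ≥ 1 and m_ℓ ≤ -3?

Per ℓ-value: ℓ=3 → 1; ℓ=4 → 2; ℓ=5 → 3.
Total orbitals: 1 + 2 + 3 = 6.

6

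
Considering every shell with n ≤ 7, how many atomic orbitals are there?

140

Total orbitals = 1² + 2² + 3² + 4² + 5² + 6² + 7² = 140.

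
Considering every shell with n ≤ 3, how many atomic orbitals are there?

Total orbitals = 1² + 2² + 3² = 14.

14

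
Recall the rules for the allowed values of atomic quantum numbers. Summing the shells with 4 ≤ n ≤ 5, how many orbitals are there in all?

Shell n has n² orbitals: 4²=16 + 5²=25 = 41 orbitals.

41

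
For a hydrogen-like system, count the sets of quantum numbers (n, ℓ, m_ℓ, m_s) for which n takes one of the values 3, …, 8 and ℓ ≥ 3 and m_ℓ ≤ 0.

160

Per-shell orbital counts meeting the constraint:
n=4 → 4; n=5 → 9; n=6 → 15; n=7 → 22; n=8 → 30.
Orbitals: 4 + 9 + 15 + 22 + 30 = 80. Including both spin states (m_s = ±1/2) gives 2 × 80 = 160 states.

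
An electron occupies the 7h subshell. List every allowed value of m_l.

-5, -4, -3, -2, -1, 0, 1, 2, 3, 4, 5

The 7h subshell has l = 5, and m_l takes every integer from −l to +l. With l = 5 that gives the 11 values -5, -4, -3, -2, -1, 0, 1, 2, 3, 4, 5.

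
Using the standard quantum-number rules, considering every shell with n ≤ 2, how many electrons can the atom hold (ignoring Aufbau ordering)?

Total orbitals = 1² + 2² = 5. Doubling for spin gives 10 electrons.

10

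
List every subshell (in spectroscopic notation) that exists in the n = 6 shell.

For n = 6, l runs from 0 to 5. In spectroscopic notation l = 0,1,2,… ↔ s,p,d,f,g,h,i, so the subshells are 6s, 6p, 6d, 6f, 6g, 6h.

6s, 6p, 6d, 6f, 6g, 6h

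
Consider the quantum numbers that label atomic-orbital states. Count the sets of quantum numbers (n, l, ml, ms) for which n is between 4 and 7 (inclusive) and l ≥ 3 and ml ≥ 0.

For each n in the range, tally the orbitals obeying l ≥ 3 and ml ≥ 0:
n=4 → 4; n=5 → 9; n=6 → 15; n=7 → 22.
Orbitals: 4 + 9 + 15 + 22 = 50. Including both spin states (ms = ±1/2) gives 2 × 50 = 100 states.

100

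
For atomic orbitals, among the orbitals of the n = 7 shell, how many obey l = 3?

For n = 7, l ranges over 0 … 6.
Per l-value: l=3 → 7.
Total orbitals: 7.

7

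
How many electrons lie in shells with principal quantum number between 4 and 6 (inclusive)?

Shell n has n² orbitals: 4²=16 + 5²=25 + 6²=36 = 77 orbitals.
Two spin states per orbital: 2 × 77 = 154 electrons.

154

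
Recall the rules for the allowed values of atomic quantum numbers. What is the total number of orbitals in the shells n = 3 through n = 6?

Shell n has n² orbitals: 3²=9 + 4²=16 + 5²=25 + 6²=36 = 86 orbitals.

86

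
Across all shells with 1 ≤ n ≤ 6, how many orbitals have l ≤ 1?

21

Treat each shell separately and count matching orbitals:
n=1 → 1; n=2 → 4; n=3 → 4; n=4 → 4; n=5 → 4; n=6 → 4.
Total orbitals: 1 + 4 + 4 + 4 + 4 + 4 = 21.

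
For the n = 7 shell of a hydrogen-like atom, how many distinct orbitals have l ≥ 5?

With n = 7 the allowed l are 0, 1, …, 6.
Per l-value: l=5 → 11; l=6 → 13.
Total orbitals: 11 + 13 = 24.

24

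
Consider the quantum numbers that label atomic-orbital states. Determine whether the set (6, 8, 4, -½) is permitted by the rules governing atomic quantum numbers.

Invalid

The orbital quantum number must satisfy 0 ≤ l ≤ n−1. With n = 6 the allowed l values are 0, 1, 2, 3, 4, 5, so l = 8 is out of range.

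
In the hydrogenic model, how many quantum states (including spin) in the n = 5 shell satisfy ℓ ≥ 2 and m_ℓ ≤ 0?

For n = 5, ℓ ranges over 0 … 4.
Orbitals with ℓ ≥ 2 and m_ℓ ≤ 0, by ℓ: ℓ=2 → 3; ℓ=3 → 4; ℓ=4 → 5.
Orbitals: 3 + 4 + 5 = 12. Each orbital carries two spin states, so 12 × 2 = 24 states.

24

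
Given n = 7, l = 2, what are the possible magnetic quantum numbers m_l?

m_l takes every integer from −l to +l. With l = 2 that gives the 5 values -2, -1, 0, 1, 2.

-2, -1, 0, 1, 2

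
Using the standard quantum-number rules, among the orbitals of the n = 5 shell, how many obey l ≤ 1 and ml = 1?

1

The n = 5 shell has l = 0 through 4; check each.
Contributions: l=1 → 1.
Total orbitals: 1.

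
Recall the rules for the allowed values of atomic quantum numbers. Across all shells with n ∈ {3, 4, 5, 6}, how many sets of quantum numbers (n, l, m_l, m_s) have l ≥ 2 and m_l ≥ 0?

Go shell by shell, enumerating (l, m_l) with l ≥ 2 and m_l ≥ 0:
n=3 → 3; n=4 → 7; n=5 → 12; n=6 → 18.
Orbitals: 3 + 7 + 12 + 18 = 40. Including both spin states (m_s = ±1/2) gives 2 × 40 = 80 states.

80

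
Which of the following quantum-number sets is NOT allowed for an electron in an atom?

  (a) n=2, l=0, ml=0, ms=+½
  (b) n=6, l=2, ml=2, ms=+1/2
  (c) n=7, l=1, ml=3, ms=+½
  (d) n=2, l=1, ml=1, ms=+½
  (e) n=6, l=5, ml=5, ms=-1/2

(c)

(c) has |ml| = 3 > l = 1, violating −l ≤ ml ≤ l.
The remaining sets (a), (b), (d), (e) satisfy all four rules.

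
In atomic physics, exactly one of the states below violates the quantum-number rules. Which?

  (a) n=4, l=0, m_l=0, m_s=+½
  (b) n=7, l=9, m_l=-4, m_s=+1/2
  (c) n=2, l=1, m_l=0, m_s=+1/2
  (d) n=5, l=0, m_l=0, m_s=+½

(b) has l = 9 ≥ n = 7, violating 0 ≤ l ≤ n−1.
The remaining sets (a), (c), (d) satisfy all four rules.

(b)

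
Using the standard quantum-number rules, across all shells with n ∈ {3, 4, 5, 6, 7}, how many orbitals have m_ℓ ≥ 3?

20

Count contributing orbitals for each principal shell:
n=4 → 1; n=5 → 3; n=6 → 6; n=7 → 10.
Total orbitals: 1 + 3 + 6 + 10 = 20.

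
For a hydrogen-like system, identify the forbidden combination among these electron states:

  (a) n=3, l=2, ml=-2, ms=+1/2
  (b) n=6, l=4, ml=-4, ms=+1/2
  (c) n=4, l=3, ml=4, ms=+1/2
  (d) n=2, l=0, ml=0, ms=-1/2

(c) has |ml| = 4 > l = 3, violating −l ≤ ml ≤ l.
The remaining sets (a), (b), (d) satisfy all four rules.

(c)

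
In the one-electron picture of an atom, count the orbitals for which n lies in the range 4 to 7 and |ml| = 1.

36

For each n in the range, tally the orbitals obeying |ml| = 1:
n=4 → 6; n=5 → 8; n=6 → 10; n=7 → 12.
Total orbitals: 6 + 8 + 10 + 12 = 36.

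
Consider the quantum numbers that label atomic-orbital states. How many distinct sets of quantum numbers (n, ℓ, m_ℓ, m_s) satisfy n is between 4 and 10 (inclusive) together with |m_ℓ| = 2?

Work shell by shell — for each n, count the (ℓ, m_ℓ) pairs that satisfy |m_ℓ| = 2:
n=4 → 4; n=5 → 6; n=6 → 8; n=7 → 10; n=8 → 12; n=9 → 14; n=10 → 16.
Orbitals: 4 + 6 + 8 + 10 + 12 + 14 + 16 = 70. Including both spin states (m_s = ±1/2) gives 2 × 70 = 140 states.

140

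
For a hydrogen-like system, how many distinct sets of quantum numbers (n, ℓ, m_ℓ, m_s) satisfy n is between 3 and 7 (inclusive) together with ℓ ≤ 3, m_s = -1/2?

Go shell by shell, enumerating (ℓ, m_ℓ) with ℓ ≤ 3:
n=3 → 9; n=4 → 16; n=5 → 16; n=6 → 16; n=7 → 16.
Orbitals: 9 + 16 + 16 + 16 + 16 = 73. With m_s fixed to -1/2 there is one state per orbital, so 73 states.

73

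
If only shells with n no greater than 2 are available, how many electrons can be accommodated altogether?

Total orbitals = 1² + 2² = 5. Doubling for spin gives 10 electrons.

10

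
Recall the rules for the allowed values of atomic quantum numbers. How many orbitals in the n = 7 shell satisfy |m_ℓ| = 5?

For n = 7, ℓ ranges over 0 … 6.
The (ℓ, m_ℓ) pairs meeting |m_ℓ| = 5 give: ℓ=5 → 2; ℓ=6 → 2.
Total orbitals: 2 + 2 = 4.

4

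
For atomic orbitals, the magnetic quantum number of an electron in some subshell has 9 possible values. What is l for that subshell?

ml ranges over 2l+1 integers, so 2l+1 = 9 ⇒ l = 4.

l = 4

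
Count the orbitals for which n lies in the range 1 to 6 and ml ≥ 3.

Work shell by shell — for each n, count the (l, ml) pairs that satisfy ml ≥ 3:
n=4 → 1; n=5 → 3; n=6 → 6.
Total orbitals: 1 + 3 + 6 = 10.

10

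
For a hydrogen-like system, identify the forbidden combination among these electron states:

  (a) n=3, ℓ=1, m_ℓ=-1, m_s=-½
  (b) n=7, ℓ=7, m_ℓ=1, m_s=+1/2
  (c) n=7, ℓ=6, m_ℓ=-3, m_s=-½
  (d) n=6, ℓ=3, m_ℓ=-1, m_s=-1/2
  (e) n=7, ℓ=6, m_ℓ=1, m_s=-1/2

(b) has ℓ = 7 ≥ n = 7, violating 0 ≤ ℓ ≤ n−1.
The remaining sets (a), (c), (d), (e) satisfy all four rules.

(b)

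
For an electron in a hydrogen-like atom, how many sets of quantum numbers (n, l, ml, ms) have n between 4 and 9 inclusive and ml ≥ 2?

Treat each shell separately and count matching orbitals:
n=4 → 3; n=5 → 6; n=6 → 10; n=7 → 15; n=8 → 21; n=9 → 28.
Orbitals: 3 + 6 + 10 + 15 + 21 + 28 = 83. Including both spin states (ms = ±1/2) gives 2 × 83 = 166 states.

166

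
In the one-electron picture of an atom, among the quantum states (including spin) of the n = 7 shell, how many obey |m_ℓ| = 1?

The n = 7 shell has ℓ = 0 through 6; check each.
Contributions: ℓ=1 → 2; ℓ=2 → 2; ℓ=3 → 2; ℓ=4 → 2; ℓ=5 → 2; ℓ=6 → 2.
Orbitals: 2 + 2 + 2 + 2 + 2 + 2 = 12. Each orbital carries two spin states, so 12 × 2 = 24 states.

24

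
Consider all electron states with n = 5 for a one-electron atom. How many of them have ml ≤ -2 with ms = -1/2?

Orbitals with ml ≤ -2, by l: l=2 → 1; l=3 → 2; l=4 → 3.
Orbitals: 1 + 2 + 3 = 6. With ms fixed to a single value there is one state per orbital, giving 6 states.

6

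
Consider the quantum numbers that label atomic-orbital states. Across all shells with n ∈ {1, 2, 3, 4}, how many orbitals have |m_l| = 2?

Go shell by shell, enumerating (l, m_l) with |m_l| = 2:
n=3 → 2; n=4 → 4.
Total orbitals: 2 + 4 = 6.

6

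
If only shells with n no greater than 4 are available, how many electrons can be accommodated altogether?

60

Total orbitals = 1² + 2² + 3² + 4² = 30. Doubling for spin gives 60 electrons.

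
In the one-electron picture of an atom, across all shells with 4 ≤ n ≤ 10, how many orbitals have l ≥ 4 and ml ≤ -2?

Go shell by shell, enumerating (l, ml) with l ≥ 4 and ml ≤ -2:
n=5 → 3; n=6 → 7; n=7 → 12; n=8 → 18; n=9 → 25; n=10 → 33.
Total orbitals: 3 + 7 + 12 + 18 + 25 + 33 = 98.

98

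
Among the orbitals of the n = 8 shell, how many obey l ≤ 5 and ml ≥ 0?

21

With n = 8 the allowed l are 0, 1, …, 7.
Per l-value: l=0 → 1; l=1 → 2; l=2 → 3; l=3 → 4; l=4 → 5; l=5 → 6.
Total orbitals: 1 + 2 + 3 + 4 + 5 + 6 = 21.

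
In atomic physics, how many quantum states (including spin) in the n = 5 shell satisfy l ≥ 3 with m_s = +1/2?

Go through l = 0, …, 4 (the values permitted for n = 5).
The (l, m_l) pairs meeting l ≥ 3 give: l=3 → 7; l=4 → 9.
Orbitals: 7 + 9 = 16. With m_s fixed to a single value there is one state per orbital, giving 16 states.

16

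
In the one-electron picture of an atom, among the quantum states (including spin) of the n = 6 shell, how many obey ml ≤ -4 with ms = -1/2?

Go through l = 0, …, 5 (the values permitted for n = 6).
The (l, ml) pairs meeting ml ≤ -4 give: l=4 → 1; l=5 → 2.
Orbitals: 1 + 2 = 3. With ms fixed to a single value there is one state per orbital, giving 3 states.

3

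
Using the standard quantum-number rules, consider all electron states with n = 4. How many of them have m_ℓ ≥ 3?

Orbitals with m_ℓ ≥ 3, by ℓ: ℓ=3 → 1.
Orbitals: 1. Each orbital carries two spin states, so 1 × 2 = 2 states.

2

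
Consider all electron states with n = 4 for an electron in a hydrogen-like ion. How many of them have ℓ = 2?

With n = 4 the allowed ℓ are 0, 1, …, 3.
Per ℓ-value: ℓ=2 → 5.
Orbitals: 5. Each orbital carries two spin states, so 5 × 2 = 10 states.

10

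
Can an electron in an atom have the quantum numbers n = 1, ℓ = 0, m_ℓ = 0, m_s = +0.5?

n = 1 is a positive integer. ℓ = 0 satisfies 0 ≤ ℓ ≤ n−1 = 0. m_ℓ = 0 lies in the range −ℓ … +ℓ (here 0). m_s = +1/2 is one of ±1/2.
All four constraints are satisfied.

Valid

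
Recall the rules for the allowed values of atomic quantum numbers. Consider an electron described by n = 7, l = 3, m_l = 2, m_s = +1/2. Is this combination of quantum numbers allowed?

n = 7 is a positive integer. l = 3 satisfies 0 ≤ l ≤ n−1 = 6. m_l = 2 lies in the range −l … +l (here −3 … 3). m_s = +1/2 is one of ±1/2.
All four constraints are satisfied.

Allowed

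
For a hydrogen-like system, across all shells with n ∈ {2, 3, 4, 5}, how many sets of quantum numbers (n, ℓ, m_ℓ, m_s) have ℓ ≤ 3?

For each n in the range, tally the orbitals obeying ℓ ≤ 3:
n=2 → 4; n=3 → 9; n=4 → 16; n=5 → 16.
Orbitals: 4 + 9 + 16 + 16 = 45. Including both spin states (m_s = ±1/2) gives 2 × 45 = 90 states.

90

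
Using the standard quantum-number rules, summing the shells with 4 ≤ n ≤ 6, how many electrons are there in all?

154

Shell n has n² orbitals: 4²=16 + 5²=25 + 6²=36 = 77 orbitals.
Two spin states per orbital: 2 × 77 = 154 electrons.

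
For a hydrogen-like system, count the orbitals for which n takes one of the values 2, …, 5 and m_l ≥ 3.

Work shell by shell — for each n, count the (l, m_l) pairs that satisfy m_l ≥ 3:
n=4 → 1; n=5 → 3.
Total orbitals: 1 + 3 = 4.

4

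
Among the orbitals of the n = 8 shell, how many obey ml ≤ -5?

6

Per l-value: l=5 → 1; l=6 → 2; l=7 → 3.
Total orbitals: 1 + 2 + 3 = 6.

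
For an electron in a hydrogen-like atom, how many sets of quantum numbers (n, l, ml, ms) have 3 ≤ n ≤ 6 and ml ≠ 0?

Go shell by shell, enumerating (l, ml) with ml ≠ 0:
n=3 → 6; n=4 → 12; n=5 → 20; n=6 → 30.
Orbitals: 6 + 12 + 20 + 30 = 68. Including both spin states (ms = ±1/2) gives 2 × 68 = 136 states.

136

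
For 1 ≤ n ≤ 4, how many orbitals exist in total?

Total orbitals = 1² + 2² + 3² + 4² = 30.

30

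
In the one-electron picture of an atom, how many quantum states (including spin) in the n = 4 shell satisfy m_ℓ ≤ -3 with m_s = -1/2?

1

Per ℓ-value: ℓ=3 → 1.
Orbitals: 1. With m_s fixed to a single value there is one state per orbital, giving 1 state.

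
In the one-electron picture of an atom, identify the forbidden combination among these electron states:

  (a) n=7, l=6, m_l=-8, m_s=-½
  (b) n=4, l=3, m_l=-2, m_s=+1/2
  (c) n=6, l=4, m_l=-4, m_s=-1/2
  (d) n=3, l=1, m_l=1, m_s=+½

(a) has |m_l| = 8 > l = 6, violating −l ≤ m_l ≤ l.
The remaining sets (b), (c), (d) satisfy all four rules.

(a)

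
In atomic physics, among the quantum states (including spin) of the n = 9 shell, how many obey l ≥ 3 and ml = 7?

With n = 9 the allowed l are 0, 1, …, 8.
The (l, ml) pairs meeting l ≥ 3 and ml = 7 give: l=7 → 1; l=8 → 1.
Orbitals: 1 + 1 = 2. Each orbital carries two spin states, so 2 × 2 = 4 states.

4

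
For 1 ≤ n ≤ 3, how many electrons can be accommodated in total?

28

Total orbitals = 1² + 2² + 3² = 14. Doubling for spin gives 28 electrons.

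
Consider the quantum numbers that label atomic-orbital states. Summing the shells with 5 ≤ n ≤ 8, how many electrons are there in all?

Shell n has n² orbitals: 5²=25 + 6²=36 + 7²=49 + 8²=64 = 174 orbitals.
Two spin states per orbital: 2 × 174 = 348 electrons.

348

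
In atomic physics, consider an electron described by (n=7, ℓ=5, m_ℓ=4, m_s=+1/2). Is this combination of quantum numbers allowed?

Allowed

n = 7 is a positive integer. ℓ = 5 satisfies 0 ≤ ℓ ≤ n−1 = 6. m_ℓ = 4 lies in the range −ℓ … +ℓ (here −5 … 5). m_s = +1/2 is one of ±1/2.
All four constraints are satisfied.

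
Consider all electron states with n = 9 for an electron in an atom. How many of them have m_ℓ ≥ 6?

Go through ℓ = 0, …, 8 (the values permitted for n = 9).
Contributions: ℓ=6 → 1; ℓ=7 → 2; ℓ=8 → 3.
Orbitals: 1 + 2 + 3 = 6. Each orbital carries two spin states, so 6 × 2 = 12 states.

12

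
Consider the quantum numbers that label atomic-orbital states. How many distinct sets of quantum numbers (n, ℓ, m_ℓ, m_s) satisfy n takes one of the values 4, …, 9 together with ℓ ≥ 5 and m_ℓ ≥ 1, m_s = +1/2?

Go shell by shell, enumerating (ℓ, m_ℓ) with ℓ ≥ 5 and m_ℓ ≥ 1:
n=6 → 5; n=7 → 11; n=8 → 18; n=9 → 26.
Orbitals: 5 + 11 + 18 + 26 = 60. With m_s fixed to +1/2 there is one state per orbital, so 60 states.

60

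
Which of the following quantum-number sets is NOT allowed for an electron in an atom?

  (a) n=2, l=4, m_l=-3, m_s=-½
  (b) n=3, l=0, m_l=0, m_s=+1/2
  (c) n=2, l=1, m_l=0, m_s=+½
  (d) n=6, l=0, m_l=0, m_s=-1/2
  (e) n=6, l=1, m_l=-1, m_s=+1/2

(a)

(a) has l = 4 ≥ n = 2, violating 0 ≤ l ≤ n−1.
The remaining sets (b), (c), (d), (e) satisfy all four rules.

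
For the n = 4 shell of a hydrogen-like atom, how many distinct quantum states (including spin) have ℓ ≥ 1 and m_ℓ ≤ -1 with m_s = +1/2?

6

Per ℓ-value: ℓ=1 → 1; ℓ=2 → 2; ℓ=3 → 3.
Orbitals: 1 + 2 + 3 = 6. With m_s fixed to a single value there is one state per orbital, giving 6 states.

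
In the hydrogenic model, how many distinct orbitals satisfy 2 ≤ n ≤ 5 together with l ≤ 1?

Work shell by shell — for each n, count the (l, m_l) pairs that satisfy l ≤ 1:
n=2 → 4; n=3 → 4; n=4 → 4; n=5 → 4.
Total orbitals: 4 + 4 + 4 + 4 = 16.

16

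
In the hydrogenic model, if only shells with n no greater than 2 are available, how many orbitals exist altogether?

Total orbitals = 1² + 2² = 5.

5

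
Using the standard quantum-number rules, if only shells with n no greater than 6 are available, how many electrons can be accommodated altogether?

Total orbitals = 1² + 2² + 3² + 4² + 5² + 6² = 91. Doubling for spin gives 182 electrons.

182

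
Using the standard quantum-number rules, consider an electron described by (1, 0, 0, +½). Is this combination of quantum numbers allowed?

Allowed

n = 1 is a positive integer. ℓ = 0 satisfies 0 ≤ ℓ ≤ n−1 = 0. m_ℓ = 0 lies in the range −ℓ … +ℓ (here 0). m_s = +1/2 is one of ±1/2.
All four constraints are satisfied.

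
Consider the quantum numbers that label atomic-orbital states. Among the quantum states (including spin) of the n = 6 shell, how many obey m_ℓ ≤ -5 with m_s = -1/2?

1

For n = 6, ℓ ranges over 0 … 5.
The (ℓ, m_ℓ) pairs meeting m_ℓ ≤ -5 give: ℓ=5 → 1.
Orbitals: 1. With m_s fixed to a single value there is one state per orbital, giving 1 state.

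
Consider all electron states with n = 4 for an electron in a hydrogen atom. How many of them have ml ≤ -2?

For n = 4, l ranges over 0 … 3.
Orbitals with ml ≤ -2, by l: l=2 → 1; l=3 → 2.
Orbitals: 1 + 2 = 3. Each orbital carries two spin states, so 3 × 2 = 6 states.

6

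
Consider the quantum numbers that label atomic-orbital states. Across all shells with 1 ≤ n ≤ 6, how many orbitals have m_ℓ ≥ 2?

Per-shell orbital counts meeting the constraint:
n=3 → 1; n=4 → 3; n=5 → 6; n=6 → 10.
Total orbitals: 1 + 3 + 6 + 10 = 20.

20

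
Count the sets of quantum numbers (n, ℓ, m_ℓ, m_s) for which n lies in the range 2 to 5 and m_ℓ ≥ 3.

8

Per-shell orbital counts meeting the constraint:
n=4 → 1; n=5 → 3.
Orbitals: 1 + 3 = 4. Including both spin states (m_s = ±1/2) gives 2 × 4 = 8 states.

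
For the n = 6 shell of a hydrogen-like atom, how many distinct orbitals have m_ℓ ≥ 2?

10

Contributions: ℓ=2 → 1; ℓ=3 → 2; ℓ=4 → 3; ℓ=5 → 4.
Total orbitals: 1 + 2 + 3 + 4 = 10.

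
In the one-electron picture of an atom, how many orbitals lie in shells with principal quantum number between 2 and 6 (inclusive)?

Shell n has n² orbitals: 2²=4 + 3²=9 + 4²=16 + 5²=25 + 6²=36 = 90 orbitals.

90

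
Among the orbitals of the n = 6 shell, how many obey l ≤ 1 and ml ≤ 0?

Per l-value: l=0 → 1; l=1 → 2.
Total orbitals: 1 + 2 = 3.

3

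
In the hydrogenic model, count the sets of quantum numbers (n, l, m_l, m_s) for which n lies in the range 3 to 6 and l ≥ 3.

100

Go shell by shell, enumerating (l, m_l) with l ≥ 3:
n=4 → 7; n=5 → 16; n=6 → 27.
Orbitals: 7 + 16 + 27 = 50. Including both spin states (m_s = ±1/2) gives 2 × 50 = 100 states.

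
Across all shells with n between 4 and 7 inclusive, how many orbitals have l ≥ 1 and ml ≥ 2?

34

Per-shell orbital counts meeting the constraint:
n=4 → 3; n=5 → 6; n=6 → 10; n=7 → 15.
Total orbitals: 3 + 6 + 10 + 15 = 34.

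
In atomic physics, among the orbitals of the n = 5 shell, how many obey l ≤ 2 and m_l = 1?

2

The n = 5 shell has l = 0 through 4; check each.
Orbitals with l ≤ 2 and m_l = 1, by l: l=1 → 1; l=2 → 1.
Total orbitals: 1 + 1 = 2.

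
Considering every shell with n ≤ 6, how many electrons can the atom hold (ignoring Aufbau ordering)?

Total orbitals = 1² + 2² + 3² + 4² + 5² + 6² = 91. Doubling for spin gives 182 electrons.

182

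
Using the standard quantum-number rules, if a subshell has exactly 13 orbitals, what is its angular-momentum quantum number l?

l = 6 (i)

2l+1 = 13 gives l = 6.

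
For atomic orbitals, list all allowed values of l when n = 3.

l is an integer with 0 ≤ l ≤ n−1, so for n = 3: l = 0, 1, 2.

0, 1, 2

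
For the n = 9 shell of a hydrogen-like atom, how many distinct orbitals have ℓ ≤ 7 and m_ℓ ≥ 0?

36

With n = 9 the allowed ℓ are 0, 1, …, 8.
Orbitals with ℓ ≤ 7 and m_ℓ ≥ 0, by ℓ: ℓ=0 → 1; ℓ=1 → 2; ℓ=2 → 3; ℓ=3 → 4; ℓ=4 → 5; ℓ=5 → 6; ℓ=6 → 7; ℓ=7 → 8.
Total orbitals: 1 + 2 + 3 + 4 + 5 + 6 + 7 + 8 = 36.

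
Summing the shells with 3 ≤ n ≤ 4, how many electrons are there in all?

50

Shell n has n² orbitals: 3²=9 + 4²=16 = 25 orbitals.
Two spin states per orbital: 2 × 25 = 50 electrons.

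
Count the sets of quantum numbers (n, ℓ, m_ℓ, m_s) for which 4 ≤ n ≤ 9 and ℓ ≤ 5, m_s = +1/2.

Per-shell orbital counts meeting the constraint:
n=4 → 16; n=5 → 25; n=6 → 36; n=7 → 36; n=8 → 36; n=9 → 36.
Orbitals: 16 + 25 + 36 + 36 + 36 + 36 = 185. With m_s fixed to +1/2 there is one state per orbital, so 185 states.

185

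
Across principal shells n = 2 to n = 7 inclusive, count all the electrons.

278

Shell n has n² orbitals: 2²=4 + 3²=9 + 4²=16 + 5²=25 + 6²=36 + 7²=49 = 139 orbitals.
Two spin states per orbital: 2 × 139 = 278 electrons.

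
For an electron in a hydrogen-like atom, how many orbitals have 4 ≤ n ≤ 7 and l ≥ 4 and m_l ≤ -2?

Count contributing orbitals for each principal shell:
n=5 → 3; n=6 → 7; n=7 → 12.
Total orbitals: 3 + 7 + 12 = 22.

22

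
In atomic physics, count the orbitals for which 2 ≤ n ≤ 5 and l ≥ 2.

38

Per-shell orbital counts meeting the constraint:
n=3 → 5; n=4 → 12; n=5 → 21.
Total orbitals: 5 + 12 + 21 = 38.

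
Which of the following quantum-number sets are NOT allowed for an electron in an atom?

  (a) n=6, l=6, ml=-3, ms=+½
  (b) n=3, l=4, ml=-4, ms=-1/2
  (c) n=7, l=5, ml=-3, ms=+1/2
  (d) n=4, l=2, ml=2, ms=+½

(a) and (b)

(a) has l = 6 ≥ n = 6, violating 0 ≤ l ≤ n−1.
(b) has l = 4 ≥ n = 3, violating 0 ≤ l ≤ n−1.
The remaining sets (c), (d) satisfy all four rules.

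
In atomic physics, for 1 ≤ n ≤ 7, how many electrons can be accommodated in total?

280

Total orbitals = 1² + 2² + 3² + 4² + 5² + 6² + 7² = 140. Doubling for spin gives 280 electrons.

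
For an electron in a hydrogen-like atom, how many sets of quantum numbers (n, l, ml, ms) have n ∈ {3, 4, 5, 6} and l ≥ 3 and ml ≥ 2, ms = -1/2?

16

Count contributing orbitals for each principal shell:
n=4 → 2; n=5 → 5; n=6 → 9.
Orbitals: 2 + 5 + 9 = 16. With ms fixed to -1/2 there is one state per orbital, so 16 states.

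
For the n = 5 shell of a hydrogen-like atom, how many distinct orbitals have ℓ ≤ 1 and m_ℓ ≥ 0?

For n = 5, ℓ ranges over 0 … 4.
Orbitals with ℓ ≤ 1 and m_ℓ ≥ 0, by ℓ: ℓ=0 → 1; ℓ=1 → 2.
Total orbitals: 1 + 2 = 3.

3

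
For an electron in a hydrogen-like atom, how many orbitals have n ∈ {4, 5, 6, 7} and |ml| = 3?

For each n in the range, tally the orbitals obeying |ml| = 3:
n=4 → 2; n=5 → 4; n=6 → 6; n=7 → 8.
Total orbitals: 2 + 4 + 6 + 8 = 20.

20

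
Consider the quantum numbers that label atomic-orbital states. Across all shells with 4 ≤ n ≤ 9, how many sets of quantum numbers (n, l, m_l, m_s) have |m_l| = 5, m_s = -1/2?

20

Treat each shell separately and count matching orbitals:
n=6 → 2; n=7 → 4; n=8 → 6; n=9 → 8.
Orbitals: 2 + 4 + 6 + 8 = 20. With m_s fixed to -1/2 there is one state per orbital, so 20 states.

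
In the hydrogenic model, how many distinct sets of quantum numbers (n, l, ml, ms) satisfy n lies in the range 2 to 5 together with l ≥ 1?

Count contributing orbitals for each principal shell:
n=2 → 3; n=3 → 8; n=4 → 15; n=5 → 24.
Orbitals: 3 + 8 + 15 + 24 = 50. Including both spin states (ms = ±1/2) gives 2 × 50 = 100 states.

100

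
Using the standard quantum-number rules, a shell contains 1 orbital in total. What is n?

n² = 1 ⇒ n = 1.

n = 1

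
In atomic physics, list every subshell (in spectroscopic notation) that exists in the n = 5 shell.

5s, 5p, 5d, 5f, 5g

For n = 5, ℓ runs from 0 to 4. In spectroscopic notation ℓ = 0,1,2,… ↔ s,p,d,f,g,h,i, so the subshells are 5s, 5p, 5d, 5f, 5g.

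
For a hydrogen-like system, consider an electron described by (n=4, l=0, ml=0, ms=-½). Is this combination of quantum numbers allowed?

n = 4 is a positive integer. l = 0 satisfies 0 ≤ l ≤ n−1 = 3. ml = 0 lies in the range −l … +l (here 0). ms = -1/2 is one of ±1/2.
All four constraints are satisfied.

Yes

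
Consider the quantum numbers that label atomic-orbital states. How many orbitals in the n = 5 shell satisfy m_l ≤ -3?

3

Go through l = 0, …, 4 (the values permitted for n = 5).
Orbitals with m_l ≤ -3, by l: l=3 → 1; l=4 → 2.
Total orbitals: 1 + 2 = 3.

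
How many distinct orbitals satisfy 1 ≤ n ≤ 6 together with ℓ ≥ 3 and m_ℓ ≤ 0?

28

Count contributing orbitals for each principal shell:
n=4 → 4; n=5 → 9; n=6 → 15.
Total orbitals: 4 + 9 + 15 = 28.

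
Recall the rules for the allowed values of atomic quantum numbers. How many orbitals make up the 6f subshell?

A subshell has 2l+1 orbitals; with l = 3, that's 7.

7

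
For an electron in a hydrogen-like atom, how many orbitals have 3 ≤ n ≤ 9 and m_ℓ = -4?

15

For each n in the range, tally the orbitals obeying m_ℓ = -4:
n=5 → 1; n=6 → 2; n=7 → 3; n=8 → 4; n=9 → 5.
Total orbitals: 1 + 2 + 3 + 4 + 5 = 15.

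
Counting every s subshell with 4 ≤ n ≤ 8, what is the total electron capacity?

10

An s subshell (l = 0) exists for every n ≥ 1, so shells n = 4, 5, 6, 7, 8 each contribute one — 5 subshells.
Since each s subshell holds 2(2·0+1) = 2 electrons, the total is 5 × 2 = 10.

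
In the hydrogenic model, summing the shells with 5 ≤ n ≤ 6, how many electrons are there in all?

122

Shell n has n² orbitals: 5²=25 + 6²=36 = 61 orbitals.
Two spin states per orbital: 2 × 61 = 122 electrons.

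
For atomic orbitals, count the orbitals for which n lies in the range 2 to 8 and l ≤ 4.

Per-shell orbital counts meeting the constraint:
n=2 → 4; n=3 → 9; n=4 → 16; n=5 → 25; n=6 → 25; n=7 → 25; n=8 → 25.
Total orbitals: 4 + 9 + 16 + 25 + 25 + 25 + 25 = 129.

129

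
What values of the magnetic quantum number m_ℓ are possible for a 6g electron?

-4, -3, -2, -1, 0, 1, 2, 3, 4

The 6g subshell has ℓ = 4, and m_ℓ takes every integer from −ℓ to +ℓ. With ℓ = 4 that gives the 9 values -4, -3, -2, -1, 0, 1, 2, 3, 4.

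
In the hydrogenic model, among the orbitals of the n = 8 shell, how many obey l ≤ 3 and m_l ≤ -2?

For n = 8, l ranges over 0 … 7.
Per l-value: l=2 → 1; l=3 → 2.
Total orbitals: 1 + 2 = 3.

3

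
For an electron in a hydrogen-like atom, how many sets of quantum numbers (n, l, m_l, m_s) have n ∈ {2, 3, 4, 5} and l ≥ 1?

Per-shell orbital counts meeting the constraint:
n=2 → 3; n=3 → 8; n=4 → 15; n=5 → 24.
Orbitals: 3 + 8 + 15 + 24 = 50. Including both spin states (m_s = ±1/2) gives 2 × 50 = 100 states.

100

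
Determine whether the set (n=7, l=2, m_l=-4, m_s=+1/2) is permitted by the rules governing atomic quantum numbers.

The magnetic quantum number must satisfy −l ≤ m_l ≤ l. With l = 2, m_l can only be -2, -1, 0, 1, 2, so m_l = -4 is forbidden.

Invalid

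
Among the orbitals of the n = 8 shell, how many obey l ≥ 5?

The (l, m_l) pairs meeting l ≥ 5 give: l=5 → 11; l=6 → 13; l=7 → 15.
Total orbitals: 11 + 13 + 15 = 39.

39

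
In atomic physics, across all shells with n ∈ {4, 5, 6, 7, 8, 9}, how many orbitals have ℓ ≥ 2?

Per-shell orbital counts meeting the constraint:
n=4 → 12; n=5 → 21; n=6 → 32; n=7 → 45; n=8 → 60; n=9 → 77.
Total orbitals: 12 + 21 + 32 + 45 + 60 + 77 = 247.

247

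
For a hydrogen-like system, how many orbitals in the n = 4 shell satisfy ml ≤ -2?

Per l-value: l=2 → 1; l=3 → 2.
Total orbitals: 1 + 2 = 3.

3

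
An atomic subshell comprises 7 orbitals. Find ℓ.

ℓ = 3

2ℓ+1 = 7 gives ℓ = 3.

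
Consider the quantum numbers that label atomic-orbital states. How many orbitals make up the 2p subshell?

A subshell has 2l+1 orbitals; with l = 1, that's 3.

3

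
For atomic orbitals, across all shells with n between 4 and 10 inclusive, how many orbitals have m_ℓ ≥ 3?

Work shell by shell — for each n, count the (ℓ, m_ℓ) pairs that satisfy m_ℓ ≥ 3:
n=4 → 1; n=5 → 3; n=6 → 6; n=7 → 10; n=8 → 15; n=9 → 21; n=10 → 28.
Total orbitals: 1 + 3 + 6 + 10 + 15 + 21 + 28 = 84.

84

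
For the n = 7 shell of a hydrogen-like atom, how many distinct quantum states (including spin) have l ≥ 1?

96

The n = 7 shell has l = 0 through 6; check each.
Orbitals with l ≥ 1, by l: l=1 → 3; l=2 → 5; l=3 → 7; l=4 → 9; l=5 → 11; l=6 → 13.
Orbitals: 3 + 5 + 7 + 9 + 11 + 13 = 48. Each orbital carries two spin states, so 48 × 2 = 96 states.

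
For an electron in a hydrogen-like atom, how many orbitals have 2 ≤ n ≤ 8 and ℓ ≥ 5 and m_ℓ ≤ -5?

Count contributing orbitals for each principal shell:
n=6 → 1; n=7 → 3; n=8 → 6.
Total orbitals: 1 + 3 + 6 = 10.

10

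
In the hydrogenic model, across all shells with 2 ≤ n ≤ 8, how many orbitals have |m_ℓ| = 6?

Per-shell orbital counts meeting the constraint:
n=7 → 2; n=8 → 4.
Total orbitals: 2 + 4 = 6.

6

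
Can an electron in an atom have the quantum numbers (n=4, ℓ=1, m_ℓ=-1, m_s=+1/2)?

n = 4 is a positive integer. ℓ = 1 satisfies 0 ≤ ℓ ≤ n−1 = 3. m_ℓ = -1 lies in the range −ℓ … +ℓ (here −1 … 1). m_s = +1/2 is one of ±1/2.
All four constraints are satisfied.

Valid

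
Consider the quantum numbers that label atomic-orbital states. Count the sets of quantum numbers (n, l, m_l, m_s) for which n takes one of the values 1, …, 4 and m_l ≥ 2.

8

Go shell by shell, enumerating (l, m_l) with m_l ≥ 2:
n=3 → 1; n=4 → 3.
Orbitals: 1 + 3 = 4. Including both spin states (m_s = ±1/2) gives 2 × 4 = 8 states.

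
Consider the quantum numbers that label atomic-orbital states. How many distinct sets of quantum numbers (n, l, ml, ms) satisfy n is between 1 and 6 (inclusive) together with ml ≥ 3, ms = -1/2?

Go shell by shell, enumerating (l, ml) with ml ≥ 3:
n=4 → 1; n=5 → 3; n=6 → 6.
Orbitals: 1 + 3 + 6 = 10. With ms fixed to -1/2 there is one state per orbital, so 10 states.

10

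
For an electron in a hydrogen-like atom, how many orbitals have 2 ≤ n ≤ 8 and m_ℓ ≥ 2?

56

Go shell by shell, enumerating (ℓ, m_ℓ) with m_ℓ ≥ 2:
n=3 → 1; n=4 → 3; n=5 → 6; n=6 → 10; n=7 → 15; n=8 → 21.
Total orbitals: 1 + 3 + 6 + 10 + 15 + 21 = 56.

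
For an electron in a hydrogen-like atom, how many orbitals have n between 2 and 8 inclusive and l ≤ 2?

Count contributing orbitals for each principal shell:
n=2 → 4; n=3 → 9; n=4 → 9; n=5 → 9; n=6 → 9; n=7 → 9; n=8 → 9.
Total orbitals: 4 + 9 + 9 + 9 + 9 + 9 + 9 = 58.

58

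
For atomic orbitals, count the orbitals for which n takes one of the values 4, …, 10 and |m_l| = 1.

84

Treat each shell separately and count matching orbitals:
n=4 → 6; n=5 → 8; n=6 → 10; n=7 → 12; n=8 → 14; n=9 → 16; n=10 → 18.
Total orbitals: 6 + 8 + 10 + 12 + 14 + 16 + 18 = 84.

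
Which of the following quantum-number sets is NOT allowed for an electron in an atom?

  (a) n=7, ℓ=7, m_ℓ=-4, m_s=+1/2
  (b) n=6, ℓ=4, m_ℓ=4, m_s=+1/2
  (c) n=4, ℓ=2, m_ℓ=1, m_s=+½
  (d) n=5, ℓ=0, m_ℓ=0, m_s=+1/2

(a)

(a) has ℓ = 7 ≥ n = 7, violating 0 ≤ ℓ ≤ n−1.
The remaining sets (b), (c), (d) satisfy all four rules.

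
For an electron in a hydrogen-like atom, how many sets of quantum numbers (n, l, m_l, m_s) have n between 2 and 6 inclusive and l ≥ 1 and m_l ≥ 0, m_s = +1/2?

50

Treat each shell separately and count matching orbitals:
n=2 → 2; n=3 → 5; n=4 → 9; n=5 → 14; n=6 → 20.
Orbitals: 2 + 5 + 9 + 14 + 20 = 50. With m_s fixed to +1/2 there is one state per orbital, so 50 states.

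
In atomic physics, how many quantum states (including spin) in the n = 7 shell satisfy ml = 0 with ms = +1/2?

The (l, ml) pairs meeting ml = 0 give: l=0 → 1; l=1 → 1; l=2 → 1; l=3 → 1; l=4 → 1; l=5 → 1; l=6 → 1.
Orbitals: 1 + 1 + 1 + 1 + 1 + 1 + 1 = 7. With ms fixed to a single value there is one state per orbital, giving 7 states.

7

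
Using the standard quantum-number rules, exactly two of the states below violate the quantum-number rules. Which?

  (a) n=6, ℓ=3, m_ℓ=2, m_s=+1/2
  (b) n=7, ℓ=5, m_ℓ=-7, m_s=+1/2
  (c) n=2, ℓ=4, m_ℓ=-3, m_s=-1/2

(b) and (c)

(b) has |m_ℓ| = 7 > ℓ = 5, violating −ℓ ≤ m_ℓ ≤ ℓ.
(c) has ℓ = 4 ≥ n = 2, violating 0 ≤ ℓ ≤ n−1.
The remaining set (a) satisfies all four rules.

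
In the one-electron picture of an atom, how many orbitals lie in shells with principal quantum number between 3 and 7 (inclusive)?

135

Shell n has n² orbitals: 3²=9 + 4²=16 + 5²=25 + 6²=36 + 7²=49 = 135 orbitals.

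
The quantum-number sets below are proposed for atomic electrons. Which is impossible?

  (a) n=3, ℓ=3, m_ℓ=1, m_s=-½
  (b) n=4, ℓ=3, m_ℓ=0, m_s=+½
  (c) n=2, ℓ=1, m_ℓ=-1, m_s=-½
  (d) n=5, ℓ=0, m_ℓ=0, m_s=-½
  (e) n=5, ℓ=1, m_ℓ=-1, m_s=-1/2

(a) has ℓ = 3 ≥ n = 3, violating 0 ≤ ℓ ≤ n−1.
The remaining sets (b), (c), (d), (e) satisfy all four rules.

(a)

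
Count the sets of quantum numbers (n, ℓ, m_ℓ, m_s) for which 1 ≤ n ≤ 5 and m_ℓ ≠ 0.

Go shell by shell, enumerating (ℓ, m_ℓ) with m_ℓ ≠ 0:
n=2 → 2; n=3 → 6; n=4 → 12; n=5 → 20.
Orbitals: 2 + 6 + 12 + 20 = 40. Including both spin states (m_s = ±1/2) gives 2 × 40 = 80 states.

80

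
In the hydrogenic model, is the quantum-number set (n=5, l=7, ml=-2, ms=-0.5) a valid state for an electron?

Not allowed

The orbital quantum number must satisfy 0 ≤ l ≤ n−1. With n = 5 the allowed l values are 0, 1, 2, 3, 4, so l = 7 is out of range.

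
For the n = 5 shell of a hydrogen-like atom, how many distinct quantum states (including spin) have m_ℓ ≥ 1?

Go through ℓ = 0, …, 4 (the values permitted for n = 5).
Per ℓ-value: ℓ=1 → 1; ℓ=2 → 2; ℓ=3 → 3; ℓ=4 → 4.
Orbitals: 1 + 2 + 3 + 4 = 10. Each orbital carries two spin states, so 10 × 2 = 20 states.

20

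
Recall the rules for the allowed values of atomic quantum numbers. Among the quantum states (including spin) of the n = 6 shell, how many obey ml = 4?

4

Contributions: l=4 → 1; l=5 → 1.
Orbitals: 1 + 1 = 2. Each orbital carries two spin states, so 2 × 2 = 4 states.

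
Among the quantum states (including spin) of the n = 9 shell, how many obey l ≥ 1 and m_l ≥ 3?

Contributions: l=3 → 1; l=4 → 2; l=5 → 3; l=6 → 4; l=7 → 5; l=8 → 6.
Orbitals: 1 + 2 + 3 + 4 + 5 + 6 = 21. Each orbital carries two spin states, so 21 × 2 = 42 states.

42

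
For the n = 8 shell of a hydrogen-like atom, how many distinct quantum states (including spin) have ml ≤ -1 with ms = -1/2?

Go through l = 0, …, 7 (the values permitted for n = 8).
The (l, ml) pairs meeting ml ≤ -1 give: l=1 → 1; l=2 → 2; l=3 → 3; l=4 → 4; l=5 → 5; l=6 → 6; l=7 → 7.
Orbitals: 1 + 2 + 3 + 4 + 5 + 6 + 7 = 28. With ms fixed to a single value there is one state per orbital, giving 28 states.

28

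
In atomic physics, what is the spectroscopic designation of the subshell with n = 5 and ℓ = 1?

5p

ℓ = 1 corresponds to the letter 'p', so the subshell is 5p.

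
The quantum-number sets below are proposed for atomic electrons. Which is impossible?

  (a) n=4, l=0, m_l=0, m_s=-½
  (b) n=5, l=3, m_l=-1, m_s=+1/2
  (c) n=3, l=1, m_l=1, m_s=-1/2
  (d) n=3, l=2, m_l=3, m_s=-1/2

(d)

(d) has |m_l| = 3 > l = 2, violating −l ≤ m_l ≤ l.
The remaining sets (a), (b), (c) satisfy all four rules.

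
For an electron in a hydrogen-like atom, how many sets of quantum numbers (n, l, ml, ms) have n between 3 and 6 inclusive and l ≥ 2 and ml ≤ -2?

40

Treat each shell separately and count matching orbitals:
n=3 → 1; n=4 → 3; n=5 → 6; n=6 → 10.
Orbitals: 1 + 3 + 6 + 10 = 20. Including both spin states (ms = ±1/2) gives 2 × 20 = 40 states.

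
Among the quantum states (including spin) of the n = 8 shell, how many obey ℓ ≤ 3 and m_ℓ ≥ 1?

12

The n = 8 shell has ℓ = 0 through 7; check each.
Per ℓ-value: ℓ=1 → 1; ℓ=2 → 2; ℓ=3 → 3.
Orbitals: 1 + 2 + 3 = 6. Each orbital carries two spin states, so 6 × 2 = 12 states.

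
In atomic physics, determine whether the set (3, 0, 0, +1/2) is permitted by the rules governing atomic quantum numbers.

Allowed

n = 3 is a positive integer. ℓ = 0 satisfies 0 ≤ ℓ ≤ n−1 = 2. m_ℓ = 0 lies in the range −ℓ … +ℓ (here 0). m_s = +1/2 is one of ±1/2.
All four constraints are satisfied.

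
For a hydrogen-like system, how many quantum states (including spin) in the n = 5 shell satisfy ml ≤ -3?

6

Orbitals with ml ≤ -3, by l: l=3 → 1; l=4 → 2.
Orbitals: 1 + 2 = 3. Each orbital carries two spin states, so 3 × 2 = 6 states.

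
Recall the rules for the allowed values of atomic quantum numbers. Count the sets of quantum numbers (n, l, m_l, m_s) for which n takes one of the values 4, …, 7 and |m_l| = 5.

12

Per-shell orbital counts meeting the constraint:
n=6 → 2; n=7 → 4.
Orbitals: 2 + 4 = 6. Including both spin states (m_s = ±1/2) gives 2 × 6 = 12 states.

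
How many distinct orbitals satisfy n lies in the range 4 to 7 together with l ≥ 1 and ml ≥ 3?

20

Per-shell orbital counts meeting the constraint:
n=4 → 1; n=5 → 3; n=6 → 6; n=7 → 10.
Total orbitals: 1 + 3 + 6 + 10 = 20.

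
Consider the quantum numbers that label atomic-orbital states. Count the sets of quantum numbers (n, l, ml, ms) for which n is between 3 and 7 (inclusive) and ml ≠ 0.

220

Work shell by shell — for each n, count the (l, ml) pairs that satisfy ml ≠ 0:
n=3 → 6; n=4 → 12; n=5 → 20; n=6 → 30; n=7 → 42.
Orbitals: 6 + 12 + 20 + 30 + 42 = 110. Including both spin states (ms = ±1/2) gives 2 × 110 = 220 states.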